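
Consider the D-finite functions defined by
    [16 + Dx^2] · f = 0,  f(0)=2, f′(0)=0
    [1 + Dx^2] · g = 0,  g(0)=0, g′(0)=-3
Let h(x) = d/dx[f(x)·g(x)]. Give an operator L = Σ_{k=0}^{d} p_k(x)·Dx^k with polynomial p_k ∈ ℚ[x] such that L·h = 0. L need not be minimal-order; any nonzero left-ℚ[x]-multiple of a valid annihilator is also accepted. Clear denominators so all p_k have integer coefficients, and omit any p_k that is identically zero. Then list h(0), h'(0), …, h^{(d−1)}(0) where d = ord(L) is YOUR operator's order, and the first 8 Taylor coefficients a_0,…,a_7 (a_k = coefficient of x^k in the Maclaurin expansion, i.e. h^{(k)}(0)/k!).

L = 225 + 34·Dx^2 + Dx^4  (order 4).
h: a_k = -6, 0, 147, 0, -1441/4, 0, 37969/120, 0, …
ICs: h(0) = -6, h′(0) = 0, h′′(0) = 294, h′′′(0) = 0.

f: a_k = 2, 0, -16, 0, 64/3, 0, -512/45, 0, …
g: a_k = 0, -3, 0, 1/2, 0, -1/40, 0, 1/1680, …
f·g: L₀ = L_f ⊗_s L_g, ord ≤ 2·2.
h=h₀': d/dx-closure on L₀ ⇒ L.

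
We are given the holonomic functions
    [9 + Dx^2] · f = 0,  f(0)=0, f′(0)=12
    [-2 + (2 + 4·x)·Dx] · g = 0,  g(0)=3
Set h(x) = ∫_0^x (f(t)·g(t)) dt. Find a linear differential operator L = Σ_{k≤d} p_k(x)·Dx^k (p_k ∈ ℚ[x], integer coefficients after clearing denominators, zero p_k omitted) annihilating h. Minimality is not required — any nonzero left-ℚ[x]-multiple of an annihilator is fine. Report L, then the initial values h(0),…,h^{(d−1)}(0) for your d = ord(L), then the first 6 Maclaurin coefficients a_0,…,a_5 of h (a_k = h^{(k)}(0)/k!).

L = (12 + 36·x + 36·x^2)·Dx + (-2 - 4·x)·Dx^2 + (1 + 4·x + 4·x^2)·Dx^3  (order 3).
h: a_k = 0, 0, 18, 12, -18, -36/5, …
ICs: h(0) = 0, h′(0) = 0, h′′(0) = 36.

f: a_k = 0, 12, 0, -18, 0, 81/10, …
g: a_k = 3, 3, -3/2, 3/2, -15/8, 21/8, …
Sym-product of L_f,L_g gives L₀ (≤ ord 2).
∫: right-multiply L₀ by Dx.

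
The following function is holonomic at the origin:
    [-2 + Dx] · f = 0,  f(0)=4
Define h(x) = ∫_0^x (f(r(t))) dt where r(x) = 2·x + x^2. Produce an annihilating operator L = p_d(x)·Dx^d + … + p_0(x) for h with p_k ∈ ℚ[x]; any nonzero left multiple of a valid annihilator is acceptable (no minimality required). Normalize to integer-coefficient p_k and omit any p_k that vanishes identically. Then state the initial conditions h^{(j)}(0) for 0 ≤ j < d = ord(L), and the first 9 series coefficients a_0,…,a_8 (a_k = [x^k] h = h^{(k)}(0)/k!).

L = (-4 - 4·x)·Dx + Dx^2  (order 2).
h: a_k = 0, 4, 8, 40/3, 56/3, 344/15, 1136/45, 7984/315, 1480/63, …
ICs: h(0) = 0, h′(0) = 4.

f: a_k = 4, 8, 8, 16/3, 8/3, 16/15, 16/45, 32/315, 8/315, …
Substitute x→r, Dx→(1/r')Dx; clear ⇒ L₀.
h=∫h₀ ⇒ L = L₀·Dx.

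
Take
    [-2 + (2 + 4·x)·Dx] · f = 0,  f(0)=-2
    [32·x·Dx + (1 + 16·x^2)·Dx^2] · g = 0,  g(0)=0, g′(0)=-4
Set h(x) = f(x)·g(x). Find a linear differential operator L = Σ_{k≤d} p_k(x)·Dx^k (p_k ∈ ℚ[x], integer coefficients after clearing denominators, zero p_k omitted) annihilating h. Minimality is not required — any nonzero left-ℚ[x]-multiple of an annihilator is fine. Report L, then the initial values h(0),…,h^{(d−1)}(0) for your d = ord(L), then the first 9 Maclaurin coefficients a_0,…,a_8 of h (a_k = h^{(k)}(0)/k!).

L = (3 - 32·x - 16·x^2) + (-2 + 28·x + 96·x^2 + 64·x^3)·Dx + (1 + 4·x + 20·x^2 + 64·x^3 + 64·x^4)·Dx^2  (order 2).
h: a_k = 0, 8, 8, -140/3, -116/3, 6389/15, 5929/15, -1022653/210, -944407/210, …
ICs: h(0) = 0, h′(0) = 8.

f: a_k = -2, -2, 1, -1, 5/4, -7/4, 21/8, -33/8, 429/64, …
g: a_k = 0, -4, 0, 64/3, 0, -1024/5, 0, 16384/7, 0, …
f·g: L₀ = L_f ⊗_s L_g, ord ≤ 1·2.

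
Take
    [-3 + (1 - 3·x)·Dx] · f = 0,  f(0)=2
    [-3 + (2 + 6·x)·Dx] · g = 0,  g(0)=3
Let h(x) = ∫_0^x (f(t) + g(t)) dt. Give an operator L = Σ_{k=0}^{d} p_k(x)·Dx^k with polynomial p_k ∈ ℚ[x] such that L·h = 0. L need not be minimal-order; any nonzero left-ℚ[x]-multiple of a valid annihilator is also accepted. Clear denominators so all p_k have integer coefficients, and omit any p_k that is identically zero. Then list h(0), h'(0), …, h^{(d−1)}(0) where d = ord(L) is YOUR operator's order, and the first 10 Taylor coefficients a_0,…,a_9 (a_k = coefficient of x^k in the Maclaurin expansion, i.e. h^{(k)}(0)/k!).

f: a_k = 2, 6, 18, 54, 162, 486, 1458, 4374, 13122, 39366, …
g: a_k = 3, 9/2, -27/8, 81/16, -1215/128, 5103/256, -45927/1024, 216513/2048, -8444007/32768, 42220035/65536, …
L₀ := lclm(L_f,L_g); ord L₀ ≤ 1+1.
h=∫₀ˣh₀: take L = L₀·Dx.
L = (-45 - 81·x)·Dx + (27 + 126·x + 243·x^2)·Dx^2 + (-2 - 18·x + 18·x^2 + 162·x^3)·Dx^3  (order 3).
h: a_k = 0, 5, 21/4, 39/8, 945/64, 19521/640, 43173/512, 1447065/7168, 9174465/16384, 46837521/32768, …
ICs: h(0) = 0, h′(0) = 5, h′′(0) = 21/2.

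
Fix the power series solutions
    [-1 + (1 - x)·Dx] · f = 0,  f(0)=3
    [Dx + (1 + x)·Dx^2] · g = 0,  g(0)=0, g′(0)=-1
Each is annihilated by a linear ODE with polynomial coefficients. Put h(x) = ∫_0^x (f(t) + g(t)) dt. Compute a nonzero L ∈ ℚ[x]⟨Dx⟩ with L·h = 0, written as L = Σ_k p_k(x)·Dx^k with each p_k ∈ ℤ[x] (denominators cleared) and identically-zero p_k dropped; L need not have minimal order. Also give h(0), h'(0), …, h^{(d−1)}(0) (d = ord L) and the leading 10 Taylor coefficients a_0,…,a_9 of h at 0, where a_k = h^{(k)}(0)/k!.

L = (10 + 2·x)·Dx^2 + (4 + 16·x + 4·x^2)·Dx^3 + (-3 - x + 3·x^2 + x^3)·Dx^4  (order 4).
h: a_k = 0, 3, 1, 7/6, 2/3, 13/20, 7/15, 19/42, 5/14, 25/72, …
ICs: h(0) = 0, h′(0) = 3, h′′(0) = 2, h′′′(0) = 7.

f: a_k = 3, 3, 3, 3, 3, 3, 3, 3, 3, 3, …
g: a_k = 0, -1, 1/2, -1/3, 1/4, -1/5, 1/6, -1/7, 1/8, -1/9, …
Sum ⇒ L₀ = lclm(L_f,L_g) in ℚ(x)⟨Dx⟩.
∫: right-multiply L₀ by Dx.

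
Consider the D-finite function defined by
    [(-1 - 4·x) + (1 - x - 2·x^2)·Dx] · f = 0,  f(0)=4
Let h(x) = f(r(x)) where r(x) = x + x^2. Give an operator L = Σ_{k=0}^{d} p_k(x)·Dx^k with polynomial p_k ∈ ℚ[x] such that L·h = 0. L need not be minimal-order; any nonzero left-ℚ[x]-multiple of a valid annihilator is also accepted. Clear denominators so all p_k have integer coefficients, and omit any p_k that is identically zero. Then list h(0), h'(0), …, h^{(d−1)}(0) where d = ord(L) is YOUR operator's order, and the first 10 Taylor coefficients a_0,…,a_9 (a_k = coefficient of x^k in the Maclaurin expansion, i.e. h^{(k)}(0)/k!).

L = (1 + 6·x + 12·x^2 + 8·x^3) + (-1 + x + 3·x^2 + 4·x^3 + 2·x^4)·Dx  (order 1).
h: a_k = 4, 4, 16, 44, 116, 320, 876, 2388, 6528, 17836, …
ICs: h(0) = 4.

f: a_k = 4, 4, 12, 20, 44, 84, 172, 340, 684, 1364, …
L₀ from L_f via x↦r, Dx↦r'^{-1}Dx.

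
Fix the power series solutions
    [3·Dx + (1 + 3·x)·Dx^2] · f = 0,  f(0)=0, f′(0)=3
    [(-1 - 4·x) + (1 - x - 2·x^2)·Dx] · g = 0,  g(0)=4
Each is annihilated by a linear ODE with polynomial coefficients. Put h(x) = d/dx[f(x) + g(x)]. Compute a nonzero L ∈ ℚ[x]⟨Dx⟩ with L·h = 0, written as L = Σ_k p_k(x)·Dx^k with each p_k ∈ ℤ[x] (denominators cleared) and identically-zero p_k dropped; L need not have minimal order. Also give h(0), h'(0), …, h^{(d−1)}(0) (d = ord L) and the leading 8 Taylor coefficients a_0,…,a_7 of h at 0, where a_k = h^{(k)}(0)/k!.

f: a_k = 0, 3, -9/2, 9, -81/4, 243/5, -243/2, 2187/7, …
g: a_k = 4, 4, 12, 20, 44, 84, 172, 340, …
L₀ := lclm(L_f,L_g); ord L₀ ≤ 2+1.
Differentiate: ansatz ord ≤ ord L₀ ⇒ L.
L = (-66 - 270·x - 576·x^2 - 336·x^3 - 288·x^4) + (-4 - 96·x - 492·x^2 - 832·x^3 - 696·x^4 - 480·x^5)·Dx + (3 + 19·x + 25·x^2 - 39·x^3 - 116·x^4 - 164·x^5 - 96·x^6)·Dx^2  (order 2).
h: a_k = 7, 15, 87, 95, 663, 303, 4567, -1089, …
ICs: h(0) = 7, h′(0) = 15.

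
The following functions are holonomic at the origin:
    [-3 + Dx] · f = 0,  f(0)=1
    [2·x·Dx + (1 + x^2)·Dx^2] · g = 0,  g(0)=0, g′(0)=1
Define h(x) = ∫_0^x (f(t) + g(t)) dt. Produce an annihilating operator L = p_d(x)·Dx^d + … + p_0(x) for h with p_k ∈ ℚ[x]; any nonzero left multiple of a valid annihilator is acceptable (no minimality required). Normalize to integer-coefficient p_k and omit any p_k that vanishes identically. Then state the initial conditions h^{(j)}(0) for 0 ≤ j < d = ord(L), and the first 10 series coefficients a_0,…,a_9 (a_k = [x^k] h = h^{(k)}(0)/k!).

L = (6 - 18·x - 18·x^2 - 18·x^3)·Dx^2 + (-11 - 12·x^2 - 9·x^4)·Dx^3 + (3 + 2·x + 6·x^2 + 2·x^3 + 3·x^4)·Dx^4  (order 4).
h: a_k = 0, 1, 2, 3/2, 25/24, 27/40, 89/240, 81/560, 163/4480, 81/4480, …
ICs: h(0) = 0, h′(0) = 1, h′′(0) = 4, h′′′(0) = 9.

f: a_k = 1, 3, 9/2, 9/2, 27/8, 81/40, 81/80, 243/560, 729/4480, 243/4480, …
g: a_k = 0, 1, 0, -1/3, 0, 1/5, 0, -1/7, 0, 1/9, …
L₀ := lclm(L_f,L_g); ord L₀ ≤ 1+2.
h=∫h₀ ⇒ L = L₀·Dx.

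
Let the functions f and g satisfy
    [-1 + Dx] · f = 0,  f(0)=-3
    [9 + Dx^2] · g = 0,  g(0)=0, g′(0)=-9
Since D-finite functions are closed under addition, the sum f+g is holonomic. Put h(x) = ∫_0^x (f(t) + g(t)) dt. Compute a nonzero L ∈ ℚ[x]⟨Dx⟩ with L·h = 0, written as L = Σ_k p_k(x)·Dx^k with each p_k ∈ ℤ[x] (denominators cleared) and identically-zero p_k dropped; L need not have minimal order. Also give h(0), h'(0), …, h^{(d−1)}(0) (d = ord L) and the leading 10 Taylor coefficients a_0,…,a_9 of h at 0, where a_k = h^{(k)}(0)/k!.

f: a_k = -3, -3, -3/2, -1/2, -1/8, -1/40, -1/240, -1/1680, -1/13440, -1/120960, …
g: a_k = 0, -9, 0, 27/2, 0, -243/40, 0, 729/560, 0, -729/4480, …
f+g: L₀ = lclm(L_f,L_g), ord ≤ 1+2.
h=∫₀ˣh₀: take L = L₀·Dx.
L = -9·Dx + 9·Dx^2 - Dx^3 + Dx^4  (order 4).
h: a_k = 0, -3, -6, -1/2, 13/4, -1/40, -61/60, -1/1680, 1093/6720, -1/120960, …
ICs: h(0) = 0, h′(0) = -3, h′′(0) = -12, h′′′(0) = -3.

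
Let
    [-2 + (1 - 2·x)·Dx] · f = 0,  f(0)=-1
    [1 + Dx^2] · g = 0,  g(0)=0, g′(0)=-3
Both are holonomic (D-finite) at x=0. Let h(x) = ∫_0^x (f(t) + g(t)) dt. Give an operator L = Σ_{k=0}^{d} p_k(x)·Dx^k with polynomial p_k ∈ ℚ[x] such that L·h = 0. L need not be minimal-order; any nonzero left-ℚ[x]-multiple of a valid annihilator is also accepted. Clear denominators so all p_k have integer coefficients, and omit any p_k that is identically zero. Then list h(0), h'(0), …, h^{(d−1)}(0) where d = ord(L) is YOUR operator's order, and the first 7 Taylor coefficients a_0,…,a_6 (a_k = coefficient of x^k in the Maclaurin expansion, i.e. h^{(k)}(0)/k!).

L = (50 - 8·x + 8·x^2)·Dx + (-9 + 22·x - 12·x^2 + 8·x^3)·Dx^2 + (50 - 8·x + 8·x^2)·Dx^3 + (-9 + 22·x - 12·x^2 + 8·x^3)·Dx^4  (order 4).
h: a_k = 0, -1, -5/2, -4/3, -15/8, -16/5, -427/80, …
ICs: h(0) = 0, h′(0) = -1, h′′(0) = -5, h′′′(0) = -8.

f: a_k = -1, -2, -4, -8, -16, -32, -64, …
g: a_k = 0, -3, 0, 1/2, 0, -1/40, 0, …
Weyl lclm of L_f,L_g ⇒ L₀ (ord ≤ 3).
Integrate: L := L₀·Dx.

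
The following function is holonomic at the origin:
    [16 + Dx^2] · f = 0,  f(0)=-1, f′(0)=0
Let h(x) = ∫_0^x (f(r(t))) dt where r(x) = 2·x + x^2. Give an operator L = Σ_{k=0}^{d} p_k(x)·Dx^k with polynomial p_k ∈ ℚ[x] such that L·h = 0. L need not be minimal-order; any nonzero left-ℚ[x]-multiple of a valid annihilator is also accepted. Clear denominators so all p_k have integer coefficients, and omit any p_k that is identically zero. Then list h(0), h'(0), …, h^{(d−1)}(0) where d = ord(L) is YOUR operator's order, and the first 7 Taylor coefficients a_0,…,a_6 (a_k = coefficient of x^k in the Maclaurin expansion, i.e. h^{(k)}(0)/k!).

f: a_k = -1, 0, 8, 0, -32/3, 0, 256/45, …
L₀ from L_f via x↦r, Dx↦r'^{-1}Dx.
h=∫₀ˣh₀: take L = L₀·Dx.
L = (64 + 192·x + 192·x^2 + 64·x^3)·Dx - Dx^2 + (1 + x)·Dx^3  (order 3).
h: a_k = 0, -1, 0, 32/3, 8, -488/15, -512/9, …
ICs: h(0) = 0, h′(0) = -1, h′′(0) = 0.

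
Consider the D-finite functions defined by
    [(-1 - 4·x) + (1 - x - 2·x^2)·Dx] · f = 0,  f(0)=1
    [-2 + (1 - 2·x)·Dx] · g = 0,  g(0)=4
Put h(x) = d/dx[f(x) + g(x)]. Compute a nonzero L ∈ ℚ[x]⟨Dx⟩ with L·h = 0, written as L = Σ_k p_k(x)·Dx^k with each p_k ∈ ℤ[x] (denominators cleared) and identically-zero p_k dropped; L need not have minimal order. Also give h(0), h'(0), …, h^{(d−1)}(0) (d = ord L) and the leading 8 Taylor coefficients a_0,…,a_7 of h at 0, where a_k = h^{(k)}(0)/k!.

f: a_k = 1, 1, 3, 5, 11, 21, 43, 85, …
g: a_k = 4, 8, 16, 32, 64, 128, 256, 512, …
f+g: L₀ = lclm(L_f,L_g), ord ≤ 1+1.
h=h₀': d/dx-closure on L₀ ⇒ L.
L = 12 + (3 + 12·x)·Dx + (-1 + x + 2·x^2)·Dx^2  (order 2).
h: a_k = 9, 38, 111, 300, 745, 1794, 4179, 9560, …
ICs: h(0) = 9, h′(0) = 38.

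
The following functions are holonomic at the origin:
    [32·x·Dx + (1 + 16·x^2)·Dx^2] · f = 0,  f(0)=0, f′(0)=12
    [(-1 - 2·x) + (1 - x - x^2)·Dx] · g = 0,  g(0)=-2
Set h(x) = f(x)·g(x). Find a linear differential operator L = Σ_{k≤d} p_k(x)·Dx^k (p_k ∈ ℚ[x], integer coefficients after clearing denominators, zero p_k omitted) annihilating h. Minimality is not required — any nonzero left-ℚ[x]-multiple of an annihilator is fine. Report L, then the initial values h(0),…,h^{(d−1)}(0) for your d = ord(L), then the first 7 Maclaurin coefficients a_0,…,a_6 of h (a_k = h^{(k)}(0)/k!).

L = (2 + 32·x + 96·x^2) + (2 - 28·x + 64·x^2 + 96·x^3)·Dx + (-1 + x - 15·x^2 + 16·x^3 + 16·x^4)·Dx^2  (order 2).
h: a_k = 0, -24, -24, 80, 56, -5464/5, -5184/5, …
ICs: h(0) = 0, h′(0) = -24.

f: a_k = 0, 12, 0, -64, 0, 3072/5, 0, …
g: a_k = -2, -2, -4, -6, -10, -16, -26, …
Sym-product of L_f,L_g gives L₀ (≤ ord 2).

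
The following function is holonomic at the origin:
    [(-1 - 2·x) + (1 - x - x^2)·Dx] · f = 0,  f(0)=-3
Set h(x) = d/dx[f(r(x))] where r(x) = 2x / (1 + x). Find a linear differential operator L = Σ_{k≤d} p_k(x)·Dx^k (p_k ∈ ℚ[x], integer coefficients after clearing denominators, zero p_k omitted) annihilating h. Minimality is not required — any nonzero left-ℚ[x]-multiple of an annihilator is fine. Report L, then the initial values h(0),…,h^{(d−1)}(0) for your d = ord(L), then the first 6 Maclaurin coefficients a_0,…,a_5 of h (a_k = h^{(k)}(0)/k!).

f: a_k = -3, -3, -6, -9, -15, -24, …
Substitute x→r, Dx→(1/r')Dx; clear ⇒ L₀.
Differentiate: ansatz ord ≤ ord L₀ ⇒ L.
L = (6 + 30·x + 90·x^2 + 50·x^3) + (-1 - 6·x + 30·x^3 + 25·x^4)·Dx  (order 1).
h: a_k = -6, -36, -90, -360, -750, -2700, …
ICs: h(0) = -6.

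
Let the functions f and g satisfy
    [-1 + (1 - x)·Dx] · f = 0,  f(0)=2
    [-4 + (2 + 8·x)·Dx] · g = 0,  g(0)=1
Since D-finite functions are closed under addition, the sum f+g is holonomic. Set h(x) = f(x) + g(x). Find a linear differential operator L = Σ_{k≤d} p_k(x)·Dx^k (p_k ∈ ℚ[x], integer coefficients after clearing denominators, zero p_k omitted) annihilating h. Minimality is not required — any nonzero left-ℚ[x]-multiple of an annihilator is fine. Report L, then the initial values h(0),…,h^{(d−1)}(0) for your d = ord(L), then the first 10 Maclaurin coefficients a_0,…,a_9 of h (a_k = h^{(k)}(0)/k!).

L = (-8 - 12·x) + (6 + 8·x + 36·x^2)·Dx + (1 - 3·x - 22·x^2 + 24·x^3)·Dx^2  (order 2).
h: a_k = 3, 4, 0, 6, -8, 30, -82, 266, -856, 2862, …
ICs: h(0) = 3, h′(0) = 4.

f: a_k = 2, 2, 2, 2, 2, 2, 2, 2, 2, 2, …
g: a_k = 1, 2, -2, 4, -10, 28, -84, 264, -858, 2860, …
Sum ⇒ L₀ = lclm(L_f,L_g) in ℚ(x)⟨Dx⟩.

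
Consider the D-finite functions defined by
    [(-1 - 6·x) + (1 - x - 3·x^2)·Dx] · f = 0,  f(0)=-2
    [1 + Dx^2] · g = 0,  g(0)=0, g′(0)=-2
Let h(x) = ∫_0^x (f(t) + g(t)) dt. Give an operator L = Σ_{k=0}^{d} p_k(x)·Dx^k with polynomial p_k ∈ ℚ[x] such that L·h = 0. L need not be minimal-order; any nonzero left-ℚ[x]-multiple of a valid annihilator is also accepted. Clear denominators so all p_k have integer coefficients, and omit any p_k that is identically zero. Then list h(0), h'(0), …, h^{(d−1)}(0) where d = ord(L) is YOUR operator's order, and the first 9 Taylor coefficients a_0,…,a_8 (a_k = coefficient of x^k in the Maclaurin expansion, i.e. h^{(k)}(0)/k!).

f: a_k = -2, -2, -8, -14, -38, -80, -194, -434, -1016, …
g: a_k = 0, -2, 0, 1/3, 0, -1/60, 0, 1/2520, 0, …
Sum ⇒ L₀ = lclm(L_f,L_g) in ℚ(x)⟨Dx⟩.
Integrate: L := L₀·Dx.
L = (43 + 292·x + 307·x^2 + 624·x^3 + 45·x^4 + 54·x^5)·Dx + (-9 - 7·x - 6·x^2 + 91·x^3 + 144·x^4 + 27·x^5 + 27·x^6)·Dx^2 + (43 + 292·x + 307·x^2 + 624·x^3 + 45·x^4 + 54·x^5)·Dx^3 + (-9 - 7·x - 6·x^2 + 91·x^3 + 144·x^4 + 27·x^5 + 27·x^6)·Dx^4  (order 4).
h: a_k = 0, -2, -2, -8/3, -41/12, -38/5, -4801/360, -194/7, -1093679/20160, …
ICs: h(0) = 0, h′(0) = -2, h′′(0) = -4, h′′′(0) = -16.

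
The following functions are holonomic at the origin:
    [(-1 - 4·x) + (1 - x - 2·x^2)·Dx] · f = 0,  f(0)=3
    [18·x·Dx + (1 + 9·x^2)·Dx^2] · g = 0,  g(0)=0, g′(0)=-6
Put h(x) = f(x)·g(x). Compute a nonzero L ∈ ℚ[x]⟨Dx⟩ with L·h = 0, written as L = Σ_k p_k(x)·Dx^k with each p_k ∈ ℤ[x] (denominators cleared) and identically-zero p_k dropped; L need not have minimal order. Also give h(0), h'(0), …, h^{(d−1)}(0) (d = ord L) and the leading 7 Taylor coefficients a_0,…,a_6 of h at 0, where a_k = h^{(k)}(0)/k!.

L = (4 + 18·x + 108·x^2) + (2 - 10·x + 36·x^2 + 108·x^3)·Dx + (-1 + x - 7·x^2 + 9·x^3 + 18·x^4)·Dx^2  (order 2).
h: a_k = 0, -18, -18, 0, -36, -1638/5, -1998/5, …
ICs: h(0) = 0, h′(0) = -18.

f: a_k = 3, 3, 9, 15, 33, 63, 129, …
g: a_k = 0, -6, 0, 18, 0, -486/5, 0, …
Product ⇒ symmetric product L₀, ord ≤ 2.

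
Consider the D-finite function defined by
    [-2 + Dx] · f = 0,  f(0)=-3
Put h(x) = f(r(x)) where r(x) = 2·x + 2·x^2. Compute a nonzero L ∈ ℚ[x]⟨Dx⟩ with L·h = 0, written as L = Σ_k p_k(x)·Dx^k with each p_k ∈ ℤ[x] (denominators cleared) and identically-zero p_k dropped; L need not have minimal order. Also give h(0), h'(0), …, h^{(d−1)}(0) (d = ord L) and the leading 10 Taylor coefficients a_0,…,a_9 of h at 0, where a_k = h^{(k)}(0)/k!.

L = (-4 - 8·x) + Dx  (order 1).
h: a_k = -3, -12, -36, -80, -152, -1248/5, -5536/15, -52096/105, -4320/7, -675968/945, …
ICs: h(0) = -3.

f: a_k = -3, -6, -6, -4, -2, -4/5, -4/15, -8/105, -2/105, -4/945, …
Change of var in L_f (x↦r) gives L₀.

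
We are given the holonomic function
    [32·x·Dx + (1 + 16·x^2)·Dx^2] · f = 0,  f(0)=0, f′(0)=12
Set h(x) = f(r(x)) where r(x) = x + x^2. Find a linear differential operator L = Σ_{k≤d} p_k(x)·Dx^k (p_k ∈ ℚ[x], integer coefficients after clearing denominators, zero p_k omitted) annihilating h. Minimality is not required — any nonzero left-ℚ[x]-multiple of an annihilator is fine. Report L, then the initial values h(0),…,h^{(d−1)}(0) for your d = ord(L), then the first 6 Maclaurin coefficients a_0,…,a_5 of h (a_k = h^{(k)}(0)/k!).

L = (-2 + 32·x + 128·x^2 + 192·x^3 + 96·x^4)·Dx + (1 + 2·x + 16·x^2 + 64·x^3 + 80·x^4 + 32·x^5)·Dx^2  (order 2).
h: a_k = 0, 12, 12, -64, -192, 2112/5, …
ICs: h(0) = 0, h′(0) = 12.

f: a_k = 0, 12, 0, -64, 0, 3072/5, …
L₀ from L_f via x↦r, Dx↦r'^{-1}Dx.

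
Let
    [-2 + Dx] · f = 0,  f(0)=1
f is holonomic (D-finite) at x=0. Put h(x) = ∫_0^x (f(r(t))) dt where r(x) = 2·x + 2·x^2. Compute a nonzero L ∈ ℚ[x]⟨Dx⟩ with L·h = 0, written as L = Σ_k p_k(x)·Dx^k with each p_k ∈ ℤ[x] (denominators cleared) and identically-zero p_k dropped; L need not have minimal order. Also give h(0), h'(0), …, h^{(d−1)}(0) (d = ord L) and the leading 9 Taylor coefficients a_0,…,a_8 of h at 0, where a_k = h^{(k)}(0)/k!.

f: a_k = 1, 2, 2, 4/3, 2/3, 4/15, 4/45, 8/315, 2/315, …
Change of var in L_f (x↦r) gives L₀.
h=∫h₀ ⇒ L = L₀·Dx.
L = (-4 - 8·x)·Dx + Dx^2  (order 2).
h: a_k = 0, 1, 2, 4, 20/3, 152/15, 208/15, 5536/315, 6512/315, …
ICs: h(0) = 0, h′(0) = 1.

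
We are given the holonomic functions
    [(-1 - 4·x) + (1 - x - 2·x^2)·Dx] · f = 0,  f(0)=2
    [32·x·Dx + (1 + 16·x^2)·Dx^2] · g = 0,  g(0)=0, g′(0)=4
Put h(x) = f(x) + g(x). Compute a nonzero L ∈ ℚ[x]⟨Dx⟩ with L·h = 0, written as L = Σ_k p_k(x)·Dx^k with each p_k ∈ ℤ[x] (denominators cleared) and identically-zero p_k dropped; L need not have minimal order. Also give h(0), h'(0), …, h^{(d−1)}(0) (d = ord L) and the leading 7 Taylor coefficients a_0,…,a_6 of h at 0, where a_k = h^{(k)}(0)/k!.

L = (-96 + 384·x + 6912·x^2 + 15360·x^3 + 40704·x^4 + 12288·x^6)·Dx + (31 + 104·x - 392·x^2 + 736·x^3 + 14912·x^4 + 27904·x^5 + 3072·x^6 + 12288·x^7)·Dx^2 + (-3 - 19·x - 128·x^2 - 152·x^3 - 1128·x^4 + 2496·x^5 + 2560·x^6 + 1024·x^7 + 2048·x^8)·Dx^3  (order 3).
h: a_k = 2, 6, 6, -34/3, 22, 1234/5, 86, …
ICs: h(0) = 2, h′(0) = 6, h′′(0) = 12.

f: a_k = 2, 2, 6, 10, 22, 42, 86, …
g: a_k = 0, 4, 0, -64/3, 0, 1024/5, 0, …
Weyl lclm of L_f,L_g ⇒ L₀ (ord ≤ 3).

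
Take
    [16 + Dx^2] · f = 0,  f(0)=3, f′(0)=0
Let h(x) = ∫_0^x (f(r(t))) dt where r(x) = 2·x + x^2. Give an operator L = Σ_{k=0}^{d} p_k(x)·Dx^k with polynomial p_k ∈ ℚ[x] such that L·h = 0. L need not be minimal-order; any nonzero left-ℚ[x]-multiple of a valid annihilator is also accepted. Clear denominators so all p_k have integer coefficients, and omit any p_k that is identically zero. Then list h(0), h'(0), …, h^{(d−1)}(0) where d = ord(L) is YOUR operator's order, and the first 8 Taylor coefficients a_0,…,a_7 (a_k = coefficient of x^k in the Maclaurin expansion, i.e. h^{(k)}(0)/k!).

f: a_k = 3, 0, -24, 0, 32, 0, -256/15, 0, …
Substitute x→r, Dx→(1/r')Dx; clear ⇒ L₀.
∫: right-multiply L₀ by Dx.
L = (64 + 192·x + 192·x^2 + 64·x^3)·Dx - Dx^2 + (1 + x)·Dx^3  (order 3).
h: a_k = 0, 3, 0, -32, -24, 488/5, 512/3, -4864/105, …
ICs: h(0) = 0, h′(0) = 3, h′′(0) = 0.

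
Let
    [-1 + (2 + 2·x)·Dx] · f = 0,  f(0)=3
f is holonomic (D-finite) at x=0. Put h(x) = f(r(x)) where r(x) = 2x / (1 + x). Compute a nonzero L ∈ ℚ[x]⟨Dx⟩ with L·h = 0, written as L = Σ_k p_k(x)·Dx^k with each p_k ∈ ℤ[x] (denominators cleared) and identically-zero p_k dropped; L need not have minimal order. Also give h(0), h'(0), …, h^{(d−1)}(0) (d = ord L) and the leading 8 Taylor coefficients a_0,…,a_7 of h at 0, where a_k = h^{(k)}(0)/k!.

L = -1 + (1 + 4·x + 3·x^2)·Dx  (order 1).
h: a_k = 3, 3, -9/2, 15/2, -111/8, 225/8, -981/16, 2259/16, …
ICs: h(0) = 3.

f: a_k = 3, 3/2, -3/8, 3/16, -15/128, 21/256, -63/1024, 99/2048, …
h₀=f(r): pull back L_f along r ⇒ L₀.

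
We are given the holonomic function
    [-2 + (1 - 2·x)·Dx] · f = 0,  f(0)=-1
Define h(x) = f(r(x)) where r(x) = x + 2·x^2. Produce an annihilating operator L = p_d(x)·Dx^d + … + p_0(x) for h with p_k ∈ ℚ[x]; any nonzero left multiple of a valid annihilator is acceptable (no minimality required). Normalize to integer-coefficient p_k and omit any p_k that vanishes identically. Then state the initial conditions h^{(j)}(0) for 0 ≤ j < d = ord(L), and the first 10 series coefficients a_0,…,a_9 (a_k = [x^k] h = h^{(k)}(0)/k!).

f: a_k = -1, -2, -4, -8, -16, -32, -64, -128, -256, -512, …
h₀=f(r): pull back L_f along r ⇒ L₀.
L = (2 + 8·x) + (-1 + 2·x + 4·x^2)·Dx  (order 1).
h: a_k = -1, -2, -8, -24, -80, -256, -832, -2688, -8704, -28160, …
ICs: h(0) = -1.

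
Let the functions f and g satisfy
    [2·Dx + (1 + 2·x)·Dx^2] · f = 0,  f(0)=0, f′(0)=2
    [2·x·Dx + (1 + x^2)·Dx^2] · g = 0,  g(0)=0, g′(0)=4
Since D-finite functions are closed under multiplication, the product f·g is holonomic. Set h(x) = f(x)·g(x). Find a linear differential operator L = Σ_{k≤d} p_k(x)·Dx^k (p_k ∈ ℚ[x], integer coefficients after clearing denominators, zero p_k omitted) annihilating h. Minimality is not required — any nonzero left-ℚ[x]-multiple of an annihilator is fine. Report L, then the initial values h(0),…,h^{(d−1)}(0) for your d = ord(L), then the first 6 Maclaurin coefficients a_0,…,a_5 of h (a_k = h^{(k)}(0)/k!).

L = (24 + 80·x + 88·x^2 + 240·x^3 + 240·x^4 + 208·x^5 + 16·x^7)·Dx + (12 + 80·x + 332·x^2 + 608·x^3 + 880·x^4 + 744·x^5 + 560·x^6 + 24·x^7 + 56·x^8)·Dx^2 + (12 + 52·x + 168·x^2 + 372·x^3 + 516·x^4 + 564·x^5 + 384·x^6 + 276·x^7 + 24·x^8 + 32·x^9)·Dx^3 + (2 + 12·x + 34·x^2 + 64·x^3 + 87·x^4 + 96·x^5 + 84·x^6 + 48·x^7 + 33·x^8 + 4·x^9 + 4·x^10)·Dx^4  (order 4).
h: a_k = 0, 0, 8, -8, 8, -40/3, …
ICs: h(0) = 0, h′(0) = 0, h′′(0) = 16, h′′′(0) = -48.

f: a_k = 0, 2, -2, 8/3, -4, 32/5, …
g: a_k = 0, 4, 0, -4/3, 0, 4/5, …
f·g: L₀ = L_f ⊗_s L_g, ord ≤ 2·2.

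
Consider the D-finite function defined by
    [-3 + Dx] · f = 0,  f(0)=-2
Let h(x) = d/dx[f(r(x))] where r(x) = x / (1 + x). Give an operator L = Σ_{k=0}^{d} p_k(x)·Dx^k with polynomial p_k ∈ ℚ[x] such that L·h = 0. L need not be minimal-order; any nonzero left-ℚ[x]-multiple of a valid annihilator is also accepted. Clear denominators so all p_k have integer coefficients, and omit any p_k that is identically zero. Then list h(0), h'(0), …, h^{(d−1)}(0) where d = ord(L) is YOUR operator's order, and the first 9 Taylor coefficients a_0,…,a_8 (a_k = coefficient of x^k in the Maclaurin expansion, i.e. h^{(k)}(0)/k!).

L = (1 - 2·x) + (-1 - 2·x - x^2)·Dx  (order 1).
h: a_k = -6, -6, 9, -3, -21/4, 207/20, -411/40, 1623/280, 1917/2240, …
ICs: h(0) = -6.

f: a_k = -2, -6, -9, -9, -27/4, -81/20, -81/40, -243/280, -729/2240, …
Substitute x→r, Dx→(1/r')Dx; clear ⇒ L₀.
h₀' ⇒ L via d/dx closure of L₀.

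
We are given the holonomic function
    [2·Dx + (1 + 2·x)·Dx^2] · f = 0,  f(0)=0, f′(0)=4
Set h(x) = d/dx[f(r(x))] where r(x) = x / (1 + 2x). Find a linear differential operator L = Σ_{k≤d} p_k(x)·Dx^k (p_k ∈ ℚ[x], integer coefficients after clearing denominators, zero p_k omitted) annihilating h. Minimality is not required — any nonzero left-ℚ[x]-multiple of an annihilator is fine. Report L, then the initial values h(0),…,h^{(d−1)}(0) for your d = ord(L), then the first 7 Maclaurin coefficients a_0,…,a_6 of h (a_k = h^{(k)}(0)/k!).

L = (6 + 16·x) + (1 + 6·x + 8·x^2)·Dx  (order 1).
h: a_k = 4, -24, 112, -480, 1984, -8064, 32512, …
ICs: h(0) = 4.

f: a_k = 0, 4, -4, 16/3, -8, 64/5, -64/3, …
f∘r: x↦r, Dx↦Dx/r' in L_f ⇒ L₀.
Derive L from L₀ (diff closure).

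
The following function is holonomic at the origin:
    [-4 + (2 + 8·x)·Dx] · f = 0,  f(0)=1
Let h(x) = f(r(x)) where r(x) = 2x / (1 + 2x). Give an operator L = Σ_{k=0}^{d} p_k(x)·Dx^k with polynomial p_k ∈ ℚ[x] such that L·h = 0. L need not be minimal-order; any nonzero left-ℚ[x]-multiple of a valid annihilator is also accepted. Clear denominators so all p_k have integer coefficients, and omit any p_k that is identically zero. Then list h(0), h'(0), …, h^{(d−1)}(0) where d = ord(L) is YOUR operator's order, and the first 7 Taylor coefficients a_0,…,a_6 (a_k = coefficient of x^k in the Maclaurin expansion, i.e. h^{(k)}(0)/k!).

f: a_k = 1, 2, -2, 4, -10, 28, -84, …
Substitute x→r, Dx→(1/r')Dx; clear ⇒ L₀.
L = -4 + (1 + 12·x + 20·x^2)·Dx  (order 1).
h: a_k = 1, 4, -16, 80, -480, 3264, -24064, …
ICs: h(0) = 1.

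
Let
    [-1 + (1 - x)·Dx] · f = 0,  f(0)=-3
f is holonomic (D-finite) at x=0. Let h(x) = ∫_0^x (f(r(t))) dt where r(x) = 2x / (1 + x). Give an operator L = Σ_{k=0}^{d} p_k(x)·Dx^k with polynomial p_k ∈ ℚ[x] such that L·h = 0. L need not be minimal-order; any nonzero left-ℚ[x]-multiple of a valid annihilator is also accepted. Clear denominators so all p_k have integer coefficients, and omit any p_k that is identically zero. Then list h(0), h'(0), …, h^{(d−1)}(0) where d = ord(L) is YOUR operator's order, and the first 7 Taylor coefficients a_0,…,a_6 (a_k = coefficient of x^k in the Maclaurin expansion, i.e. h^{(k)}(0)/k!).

L = 2·Dx + (-1 + x^2)·Dx^2  (order 2).
h: a_k = 0, -3, -3, -2, -3/2, -6/5, -1, …
ICs: h(0) = 0, h′(0) = -3.

f: a_k = -3, -3, -3, -3, -3, -3, -3, …
L₀ from L_f via x↦r, Dx↦r'^{-1}Dx.
h=∫h₀ ⇒ L = L₀·Dx.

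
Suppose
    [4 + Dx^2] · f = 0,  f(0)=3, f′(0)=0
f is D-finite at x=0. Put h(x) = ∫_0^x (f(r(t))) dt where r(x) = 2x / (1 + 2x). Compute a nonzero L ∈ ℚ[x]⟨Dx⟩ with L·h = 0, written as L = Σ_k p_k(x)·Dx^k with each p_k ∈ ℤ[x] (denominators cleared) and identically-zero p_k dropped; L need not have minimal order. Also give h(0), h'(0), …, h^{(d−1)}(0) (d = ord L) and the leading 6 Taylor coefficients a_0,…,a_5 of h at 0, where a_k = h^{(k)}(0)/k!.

L = 16·Dx + (4 + 24·x + 48·x^2 + 32·x^3)·Dx^2 + (1 + 8·x + 24·x^2 + 32·x^3 + 16·x^4)·Dx^3  (order 3).
h: a_k = 0, 3, 0, -8, 24, -256/5, …
ICs: h(0) = 0, h′(0) = 3, h′′(0) = 0.

f: a_k = 3, 0, -6, 0, 2, 0, …
f∘r: x↦r, Dx↦Dx/r' in L_f ⇒ L₀.
h=∫₀ˣh₀: take L = L₀·Dx.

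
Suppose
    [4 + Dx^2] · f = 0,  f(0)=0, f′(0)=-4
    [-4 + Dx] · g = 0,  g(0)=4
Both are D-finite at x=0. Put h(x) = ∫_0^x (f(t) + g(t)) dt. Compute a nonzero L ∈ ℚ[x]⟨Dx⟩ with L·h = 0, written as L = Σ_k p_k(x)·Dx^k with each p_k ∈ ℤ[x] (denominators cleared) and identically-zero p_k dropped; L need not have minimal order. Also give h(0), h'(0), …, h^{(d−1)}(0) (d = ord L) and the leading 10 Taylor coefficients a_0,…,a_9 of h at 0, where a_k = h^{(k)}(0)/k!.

L = -16·Dx + 4·Dx^2 - 4·Dx^3 + Dx^4  (order 4).
h: a_k = 0, 4, 6, 32/3, 34/3, 128/15, 28/5, 1024/315, 514/315, 2048/2835, …
ICs: h(0) = 0, h′(0) = 4, h′′(0) = 12, h′′′(0) = 64.

f: a_k = 0, -4, 0, 8/3, 0, -8/15, 0, 16/315, 0, -8/2835, …
g: a_k = 4, 16, 32, 128/3, 128/3, 512/15, 1024/45, 4096/315, 2048/315, 8192/2835, …
f+g: L₀ = lclm(L_f,L_g), ord ≤ 2+1.
h=∫h₀ ⇒ L = L₀·Dx.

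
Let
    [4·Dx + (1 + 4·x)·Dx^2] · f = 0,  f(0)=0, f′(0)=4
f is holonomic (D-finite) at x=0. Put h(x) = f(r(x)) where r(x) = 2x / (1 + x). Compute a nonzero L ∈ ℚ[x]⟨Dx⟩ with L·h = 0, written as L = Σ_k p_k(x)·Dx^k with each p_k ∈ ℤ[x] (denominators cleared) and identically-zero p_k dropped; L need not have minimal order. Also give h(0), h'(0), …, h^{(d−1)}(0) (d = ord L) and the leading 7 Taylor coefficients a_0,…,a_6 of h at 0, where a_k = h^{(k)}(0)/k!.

L = (10 + 18·x)·Dx + (1 + 10·x + 9·x^2)·Dx^2  (order 2).
h: a_k = 0, 8, -40, 728/3, -1640, 59048/5, -265720/3, …
ICs: h(0) = 0, h′(0) = 8.

f: a_k = 0, 4, -8, 64/3, -64, 1024/5, -2048/3, …
Change of var in L_f (x↦r) gives L₀.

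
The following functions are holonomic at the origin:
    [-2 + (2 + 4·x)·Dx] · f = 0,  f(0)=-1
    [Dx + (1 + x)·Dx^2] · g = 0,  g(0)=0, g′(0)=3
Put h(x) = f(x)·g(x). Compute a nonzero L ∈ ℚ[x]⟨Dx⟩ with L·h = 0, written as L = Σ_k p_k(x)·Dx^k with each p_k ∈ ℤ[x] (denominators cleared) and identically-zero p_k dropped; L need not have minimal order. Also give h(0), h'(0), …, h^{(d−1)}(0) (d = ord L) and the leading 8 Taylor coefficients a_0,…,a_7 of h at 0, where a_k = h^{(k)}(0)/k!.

f: a_k = -1, -1, 1/2, -1/2, 5/8, -7/8, 21/16, -33/16, …
g: a_k = 0, 3, -3/2, 1, -3/4, 3/5, -1/2, 3/7, …
h₀=f·g: eliminate ⇒ L₀, order ≤ 1·2.
L = (2 + x) + (-1 - 2·x)·Dx + (1 + 5·x + 8·x^2 + 4·x^3)·Dx^2  (order 2).
h: a_k = 0, -3, -3/2, 2, -5/2, 131/40, -363/80, 927/140, …
ICs: h(0) = 0, h′(0) = -3.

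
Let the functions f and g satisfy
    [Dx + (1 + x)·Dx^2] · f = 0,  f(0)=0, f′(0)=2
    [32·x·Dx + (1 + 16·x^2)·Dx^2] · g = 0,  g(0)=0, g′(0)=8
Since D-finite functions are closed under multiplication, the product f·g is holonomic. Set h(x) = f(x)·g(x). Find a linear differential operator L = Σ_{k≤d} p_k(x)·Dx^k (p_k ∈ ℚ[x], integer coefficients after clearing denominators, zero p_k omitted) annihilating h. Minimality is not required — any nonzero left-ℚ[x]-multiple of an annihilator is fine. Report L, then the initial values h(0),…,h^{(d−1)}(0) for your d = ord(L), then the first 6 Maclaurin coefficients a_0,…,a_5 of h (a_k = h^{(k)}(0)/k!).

f: a_k = 0, 2, -1, 2/3, -1/2, 2/5, …
g: a_k = 0, 8, 0, -128/3, 0, 2048/5, …
Product ⇒ symmetric product L₀, ord ≤ 4.
L = (4224 + 8384·x + 204800·x^2 + 531456·x^3 + 491520·x^4 + 212992·x^5 + 262144·x^7)·Dx + (4098 + 28864·x + 258368·x^2 + 1045504·x^3 + 1798144·x^4 + 1523712·x^5 + 573440·x^6 + 786432·x^7 + 917504·x^8)·Dx^2 + (132 + 8644·x + 37632·x^2 + 196032·x^3 + 614400·x^4 + 955392·x^5 + 786432·x^6 + 540672·x^7 + 786432·x^8 + 524288·x^9)·Dx^3 + (65 + 258·x + 2497·x^2 + 8576·x^3 + 30336·x^4 + 76800·x^5 + 118272·x^6 + 98304·x^7 + 98304·x^8 + 131072·x^9 + 65536·x^10)·Dx^4  (order 4).
h: a_k = 0, 0, 16, -8, -80, 116/3, …
ICs: h(0) = 0, h′(0) = 0, h′′(0) = 32, h′′′(0) = -48.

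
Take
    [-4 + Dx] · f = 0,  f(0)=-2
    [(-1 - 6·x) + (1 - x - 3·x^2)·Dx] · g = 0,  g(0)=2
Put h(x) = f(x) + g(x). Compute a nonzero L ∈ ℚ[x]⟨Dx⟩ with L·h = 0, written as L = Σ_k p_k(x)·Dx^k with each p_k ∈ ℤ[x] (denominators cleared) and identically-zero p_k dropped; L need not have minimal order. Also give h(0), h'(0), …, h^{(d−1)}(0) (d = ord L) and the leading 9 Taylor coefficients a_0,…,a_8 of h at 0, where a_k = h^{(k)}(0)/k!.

f: a_k = -2, -8, -16, -64/3, -64/3, -256/15, -512/45, -2048/315, -1024/315, …
g: a_k = 2, 2, 8, 14, 38, 80, 194, 434, 1016, …
L₀ := lclm(L_f,L_g); ord L₀ ≤ 1+1.
L = (16 - 8·x + 360·x^2 + 288·x^3) + (8 - 50·x - 134·x^2 + 96·x^3 + 144·x^4)·Dx + (-3 + 13·x + 11·x^2 - 42·x^3 - 36·x^4)·Dx^2  (order 2).
h: a_k = 0, -6, -8, -22/3, 50/3, 944/15, 8218/45, 134662/315, 319016/315, …
ICs: h(0) = 0, h′(0) = -6.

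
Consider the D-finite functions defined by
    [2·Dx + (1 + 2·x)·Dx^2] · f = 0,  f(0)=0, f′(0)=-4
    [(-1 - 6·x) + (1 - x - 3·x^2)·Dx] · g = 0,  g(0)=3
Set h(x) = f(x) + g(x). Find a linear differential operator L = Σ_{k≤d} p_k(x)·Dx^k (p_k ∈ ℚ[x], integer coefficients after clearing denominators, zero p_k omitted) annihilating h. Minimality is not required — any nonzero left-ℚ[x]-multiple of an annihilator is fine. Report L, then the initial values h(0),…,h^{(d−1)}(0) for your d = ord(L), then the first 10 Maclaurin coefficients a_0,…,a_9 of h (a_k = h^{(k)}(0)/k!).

L = (-74 - 412·x - 948·x^2 - 864·x^3 - 648·x^4)·Dx + (-17 - 212·x - 890·x^2 - 1644·x^3 - 1764·x^4 - 1080·x^5)·Dx^2 + (5 + 27·x + 33·x^2 - 68·x^3 - 276·x^4 - 396·x^5 - 216·x^6)·Dx^3  (order 3).
h: a_k = 3, -1, 16, 47/3, 65, 536/5, 937/3, 4301/7, 1588, 30269/9, …
ICs: h(0) = 3, h′(0) = -1, h′′(0) = 32.

f: a_k = 0, -4, 4, -16/3, 8, -64/5, 64/3, -256/7, 64, -1024/9, …
g: a_k = 3, 3, 12, 21, 57, 120, 291, 651, 1524, 3477, …
Weyl lclm of L_f,L_g ⇒ L₀ (ord ≤ 3).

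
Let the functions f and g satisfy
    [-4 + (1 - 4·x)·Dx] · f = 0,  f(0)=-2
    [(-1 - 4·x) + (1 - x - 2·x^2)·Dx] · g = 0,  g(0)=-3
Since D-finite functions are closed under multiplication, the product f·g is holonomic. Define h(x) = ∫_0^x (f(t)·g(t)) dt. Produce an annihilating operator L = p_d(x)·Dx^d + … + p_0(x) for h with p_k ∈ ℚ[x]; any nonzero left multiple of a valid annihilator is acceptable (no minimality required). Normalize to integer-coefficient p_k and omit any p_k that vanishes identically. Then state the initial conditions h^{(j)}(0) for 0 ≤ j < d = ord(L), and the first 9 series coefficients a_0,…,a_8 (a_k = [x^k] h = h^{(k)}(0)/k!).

f: a_k = -2, -8, -32, -128, -512, -2048, -8192, -32768, -131072, …
g: a_k = -3, -3, -9, -15, -33, -63, -129, -255, -513, …
L₀ := L_f ⊗_s L_g (sym. prod.), ord ≤ 1.
∫: right-multiply L₀ by Dx.
L = (-5 + 4·x + 24·x^2)·Dx + (1 - 5·x + 2·x^2 + 8·x^3)·Dx^2  (order 2).
h: a_k = 0, 6, 15, 46, 291/2, 2394/5, 1617, 39066/7, 78387/4, …
ICs: h(0) = 0, h′(0) = 6.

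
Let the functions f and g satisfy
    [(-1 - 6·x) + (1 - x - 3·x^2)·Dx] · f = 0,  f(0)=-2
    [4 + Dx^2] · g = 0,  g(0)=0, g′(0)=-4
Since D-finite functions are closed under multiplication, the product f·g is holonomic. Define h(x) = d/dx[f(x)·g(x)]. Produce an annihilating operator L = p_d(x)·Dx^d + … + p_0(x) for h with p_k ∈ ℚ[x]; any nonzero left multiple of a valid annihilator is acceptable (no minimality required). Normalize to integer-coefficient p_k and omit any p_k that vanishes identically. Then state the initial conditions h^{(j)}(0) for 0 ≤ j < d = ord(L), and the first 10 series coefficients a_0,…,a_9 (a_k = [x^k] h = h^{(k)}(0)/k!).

L = (10 - 16·x - 40·x^2 + 48·x^3 + 72·x^4) + (5 + 34·x + 36·x^2 + 72·x^3)·Dx + (-1 - x - x^2 + 12·x^3 + 18·x^4)·Dx^2  (order 2).
h: a_k = 8, 16, 80, 608/3, 1976/3, 8512/5, 213832/45, 771136/63, 2022224/63, 46248080/567, …
ICs: h(0) = 8, h′(0) = 16.

f: a_k = -2, -2, -8, -14, -38, -80, -194, -434, -1016, -2318, …
g: a_k = 0, -4, 0, 8/3, 0, -8/15, 0, 16/315, 0, -8/2835, …
L₀ := L_f ⊗_s L_g (sym. prod.), ord ≤ 2.
Differentiate: ansatz ord ≤ ord L₀ ⇒ L.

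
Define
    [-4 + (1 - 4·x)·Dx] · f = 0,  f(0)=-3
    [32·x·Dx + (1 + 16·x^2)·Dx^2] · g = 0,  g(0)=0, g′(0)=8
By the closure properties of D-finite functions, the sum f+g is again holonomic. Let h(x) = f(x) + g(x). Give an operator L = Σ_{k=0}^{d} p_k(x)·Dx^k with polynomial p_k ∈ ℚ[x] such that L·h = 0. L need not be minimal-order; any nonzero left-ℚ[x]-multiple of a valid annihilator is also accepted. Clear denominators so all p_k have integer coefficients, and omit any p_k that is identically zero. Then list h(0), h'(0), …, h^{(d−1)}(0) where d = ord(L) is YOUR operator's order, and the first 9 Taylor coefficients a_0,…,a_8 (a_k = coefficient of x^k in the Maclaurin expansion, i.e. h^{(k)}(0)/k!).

L = (-32 + 512·x + 1536·x^2)·Dx + (16 - 32·x + 256·x^2 + 1536·x^3)·Dx^2 + (-1 + 256·x^4)·Dx^3  (order 3).
h: a_k = -3, -4, -48, -704/3, -768, -13312/5, -12288, -376832/7, -196608, …
ICs: h(0) = -3, h′(0) = -4, h′′(0) = -96.

f: a_k = -3, -12, -48, -192, -768, -3072, -12288, -49152, -196608, …
g: a_k = 0, 8, 0, -128/3, 0, 2048/5, 0, -32768/7, 0, …
f+g: L₀ = lclm(L_f,L_g), ord ≤ 1+2.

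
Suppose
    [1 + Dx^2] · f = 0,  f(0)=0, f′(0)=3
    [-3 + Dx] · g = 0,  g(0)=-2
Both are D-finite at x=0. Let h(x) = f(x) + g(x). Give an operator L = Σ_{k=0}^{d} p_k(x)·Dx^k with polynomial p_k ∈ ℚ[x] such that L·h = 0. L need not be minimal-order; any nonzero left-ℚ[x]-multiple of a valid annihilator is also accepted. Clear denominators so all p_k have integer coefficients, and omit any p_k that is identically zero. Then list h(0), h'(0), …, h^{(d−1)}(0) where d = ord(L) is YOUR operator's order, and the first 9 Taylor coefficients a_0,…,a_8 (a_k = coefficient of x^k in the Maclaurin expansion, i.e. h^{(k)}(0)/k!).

L = -3 + Dx - 3·Dx^2 + Dx^3  (order 3).
h: a_k = -2, -3, -9, -19/2, -27/4, -161/40, -81/40, -1459/1680, -729/2240, …
ICs: h(0) = -2, h′(0) = -3, h′′(0) = -18.

f: a_k = 0, 3, 0, -1/2, 0, 1/40, 0, -1/1680, 0, …
g: a_k = -2, -6, -9, -9, -27/4, -81/20, -81/40, -243/280, -729/2240, …
f+g: L₀ = lclm(L_f,L_g), ord ≤ 2+1.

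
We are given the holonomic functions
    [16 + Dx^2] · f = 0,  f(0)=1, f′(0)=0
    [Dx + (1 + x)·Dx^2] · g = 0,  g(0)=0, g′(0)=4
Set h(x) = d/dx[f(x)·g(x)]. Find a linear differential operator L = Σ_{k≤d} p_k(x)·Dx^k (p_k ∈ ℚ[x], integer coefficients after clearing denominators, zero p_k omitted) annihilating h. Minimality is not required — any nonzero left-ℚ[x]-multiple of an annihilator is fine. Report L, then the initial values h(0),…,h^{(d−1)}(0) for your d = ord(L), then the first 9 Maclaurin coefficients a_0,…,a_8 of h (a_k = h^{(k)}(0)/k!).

L = (96160 + 647168·x + 1757184·x^2 + 2482176·x^3 + 1931264·x^4 + 786432·x^5 + 131072·x^6) + (13728 + 74144·x + 156160·x^2 + 161280·x^3 + 81920·x^4 + 16384·x^5)·Dx + (13546 + 87008·x + 228848·x^2 + 316416·x^3 + 242944·x^4 + 98304·x^5 + 16384·x^6)·Dx^2 + (858 + 4634·x + 9760·x^2 + 10080·x^3 + 5120·x^4 + 1024·x^5)·Dx^3 + (471 + 2910·x + 7439·x^2 + 10080·x^3 + 7640·x^4 + 3072·x^5 + 512·x^6)·Dx^4  (order 4).
h: a_k = 4, -4, -92, 60, 164, -84, -1508/15, 1996/45, 628/21, …
ICs: h(0) = 4, h′(0) = -4, h′′(0) = -184, h′′′(0) = 360.

f: a_k = 1, 0, -8, 0, 32/3, 0, -256/45, 0, 512/315, …
g: a_k = 0, 4, -2, 4/3, -1, 4/5, -2/3, 4/7, -1/2, …
L₀ := L_f ⊗_s L_g (sym. prod.), ord ≤ 4.
h₀' ⇒ L via d/dx closure of L₀.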